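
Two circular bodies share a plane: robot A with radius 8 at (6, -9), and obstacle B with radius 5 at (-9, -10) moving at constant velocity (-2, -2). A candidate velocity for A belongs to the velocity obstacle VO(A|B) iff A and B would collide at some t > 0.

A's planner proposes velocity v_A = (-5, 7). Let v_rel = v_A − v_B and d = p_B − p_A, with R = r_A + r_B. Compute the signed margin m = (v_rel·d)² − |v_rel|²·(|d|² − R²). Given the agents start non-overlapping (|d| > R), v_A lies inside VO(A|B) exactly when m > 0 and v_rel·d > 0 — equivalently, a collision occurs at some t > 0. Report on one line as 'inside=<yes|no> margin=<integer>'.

d = (-15, -1),  |d|² = 226;  R = 8+5 = 13,  c = 226−13² = 57
v_rel = (-3, 9),  |v_rel|² = 90;  v_rel·d = (-3)·(-15) + (9)·(-1) = 36
90·t² − 72·t + 57 = 0  ⇒  m = 36² − 90·57 = -3834
m = -3834 < 0,  v_rel·d = 36 > 0  ⇒  outside

inside=no margin=-3834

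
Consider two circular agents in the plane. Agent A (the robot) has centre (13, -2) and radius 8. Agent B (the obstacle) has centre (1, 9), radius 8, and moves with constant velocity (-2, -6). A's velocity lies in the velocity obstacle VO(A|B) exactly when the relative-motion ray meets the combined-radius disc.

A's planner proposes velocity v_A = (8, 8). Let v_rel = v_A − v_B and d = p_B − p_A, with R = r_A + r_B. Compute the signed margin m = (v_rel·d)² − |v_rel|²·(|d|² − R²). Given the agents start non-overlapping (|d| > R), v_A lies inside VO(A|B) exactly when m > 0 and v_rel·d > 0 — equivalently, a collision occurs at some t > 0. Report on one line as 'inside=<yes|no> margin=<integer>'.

d = (-12, 11),  |d|² = 265;  R = 8+8 = 16,  c = 265−16² = 9
v_rel = (10, 14),  |v_rel|² = 296;  v_rel·d = (10)·(-12) + (14)·(11) = 34
296·t² − 68·t + 9 = 0  ⇒  m = 34² − 296·9 = -1508
m = -1508 < 0,  v_rel·d = 34 > 0  ⇒  outside

inside=no margin=-1508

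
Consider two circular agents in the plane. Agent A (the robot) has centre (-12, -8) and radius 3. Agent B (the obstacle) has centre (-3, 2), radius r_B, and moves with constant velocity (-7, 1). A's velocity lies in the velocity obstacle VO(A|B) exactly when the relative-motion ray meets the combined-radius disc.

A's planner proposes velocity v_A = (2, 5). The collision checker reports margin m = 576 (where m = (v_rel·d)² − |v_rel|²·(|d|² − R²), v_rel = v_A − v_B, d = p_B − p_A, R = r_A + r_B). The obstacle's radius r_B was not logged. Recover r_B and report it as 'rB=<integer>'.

m = 576
d = (9, 10);  v_rel = (9, 4),  |v_rel|² = 97
v_rel×d = (9)·(10) − (4)·(9) = 54
since m = R²·97 − 54²:  R² = (2916 + 576) / 97 = 36
R = √36 = 6  ⇒  r_B = 6 − 3 = 3

rB=3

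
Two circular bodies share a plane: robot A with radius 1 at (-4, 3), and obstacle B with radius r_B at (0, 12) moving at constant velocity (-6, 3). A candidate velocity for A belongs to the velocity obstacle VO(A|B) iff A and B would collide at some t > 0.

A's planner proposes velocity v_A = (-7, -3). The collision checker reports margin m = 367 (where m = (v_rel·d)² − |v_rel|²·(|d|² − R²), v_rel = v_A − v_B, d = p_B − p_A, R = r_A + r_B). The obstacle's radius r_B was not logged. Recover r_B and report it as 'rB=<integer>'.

m = 367
d = (4, 9);  v_rel = (-1, -6),  |v_rel|² = 37
v_rel×d = (-1)·(9) − (-6)·(4) = 15
since m = R²·37 − 15²:  R² = (225 + 367) / 37 = 16
R = √16 = 4  ⇒  r_B = 4 − 1 = 3

rB=3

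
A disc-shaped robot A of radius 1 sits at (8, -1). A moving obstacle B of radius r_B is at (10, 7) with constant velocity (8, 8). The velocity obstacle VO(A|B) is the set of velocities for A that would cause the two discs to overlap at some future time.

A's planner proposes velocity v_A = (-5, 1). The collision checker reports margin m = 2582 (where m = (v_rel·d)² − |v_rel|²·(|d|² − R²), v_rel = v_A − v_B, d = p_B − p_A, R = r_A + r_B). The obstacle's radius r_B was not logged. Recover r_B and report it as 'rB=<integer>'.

m = 2582
d = (2, 8);  v_rel = (-13, -7),  |v_rel|² = 218
v_rel×d = (-13)·(8) − (-7)·(2) = -90
since m = R²·218 − (-90)²:  R² = (8100 + 2582) / 218 = 49
R = √49 = 7  ⇒  r_B = 7 − 1 = 6

rB=6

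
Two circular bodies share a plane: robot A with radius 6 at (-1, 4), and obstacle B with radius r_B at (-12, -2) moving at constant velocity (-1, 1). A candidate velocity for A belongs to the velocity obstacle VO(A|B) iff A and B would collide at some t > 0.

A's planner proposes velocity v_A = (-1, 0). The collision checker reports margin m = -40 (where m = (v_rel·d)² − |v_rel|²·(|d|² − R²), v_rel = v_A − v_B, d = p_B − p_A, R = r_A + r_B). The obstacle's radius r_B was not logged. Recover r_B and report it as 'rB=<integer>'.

m = -40
d = (-11, -6);  v_rel = (0, -1),  |v_rel|² = 1
v_rel×d = (0)·(-6) − (-1)·(-11) = -11
since m = R²·1 − (-11)²:  R² = (121 + -40) / 1 = 81
R = √81 = 9  ⇒  r_B = 9 − 6 = 3

rB=3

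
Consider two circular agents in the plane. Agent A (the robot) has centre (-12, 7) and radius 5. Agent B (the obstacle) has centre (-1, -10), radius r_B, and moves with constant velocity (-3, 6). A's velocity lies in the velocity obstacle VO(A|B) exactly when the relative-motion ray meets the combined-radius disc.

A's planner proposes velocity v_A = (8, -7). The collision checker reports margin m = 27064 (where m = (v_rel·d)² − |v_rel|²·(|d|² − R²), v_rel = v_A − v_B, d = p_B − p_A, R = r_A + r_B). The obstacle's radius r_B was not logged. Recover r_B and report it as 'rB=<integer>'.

m = 27064
d = (11, -17);  v_rel = (11, -13),  |v_rel|² = 290
v_rel×d = (11)·(-17) − (-13)·(11) = -44
since m = R²·290 − (-44)²:  R² = (1936 + 27064) / 290 = 100
R = √100 = 10  ⇒  r_B = 10 − 5 = 5

rB=5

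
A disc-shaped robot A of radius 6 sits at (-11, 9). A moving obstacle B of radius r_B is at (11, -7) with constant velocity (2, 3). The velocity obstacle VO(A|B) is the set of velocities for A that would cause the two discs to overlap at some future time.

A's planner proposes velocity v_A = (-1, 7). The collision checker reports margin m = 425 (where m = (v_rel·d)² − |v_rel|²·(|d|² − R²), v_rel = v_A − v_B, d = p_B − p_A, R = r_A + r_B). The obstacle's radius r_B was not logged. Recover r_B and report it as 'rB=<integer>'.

m = 425
d = (22, -16);  v_rel = (-3, 4),  |v_rel|² = 25
v_rel×d = (-3)·(-16) − (4)·(22) = -40
since m = R²·25 − (-40)²:  R² = (1600 + 425) / 25 = 81
R = √81 = 9  ⇒  r_B = 9 − 6 = 3

rB=3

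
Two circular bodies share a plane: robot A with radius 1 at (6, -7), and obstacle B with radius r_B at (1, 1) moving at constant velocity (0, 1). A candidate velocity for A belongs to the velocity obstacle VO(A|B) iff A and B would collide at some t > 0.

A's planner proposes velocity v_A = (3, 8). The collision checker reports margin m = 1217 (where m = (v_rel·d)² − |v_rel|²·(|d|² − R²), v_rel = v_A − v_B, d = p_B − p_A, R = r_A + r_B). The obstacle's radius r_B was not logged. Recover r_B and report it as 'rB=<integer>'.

m = 1217
d = (-5, 8);  v_rel = (3, 7),  |v_rel|² = 58
v_rel×d = (3)·(8) − (7)·(-5) = 59
since m = R²·58 − 59²:  R² = (3481 + 1217) / 58 = 81
R = √81 = 9  ⇒  r_B = 9 − 1 = 8

rB=8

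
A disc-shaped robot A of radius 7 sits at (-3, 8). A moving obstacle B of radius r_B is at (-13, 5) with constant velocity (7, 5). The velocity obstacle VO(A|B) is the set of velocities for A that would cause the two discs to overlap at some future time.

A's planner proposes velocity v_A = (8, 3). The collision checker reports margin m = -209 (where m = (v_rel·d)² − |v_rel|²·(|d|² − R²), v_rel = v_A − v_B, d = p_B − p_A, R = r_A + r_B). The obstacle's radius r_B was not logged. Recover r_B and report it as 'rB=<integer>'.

m = -209
d = (-10, -3);  v_rel = (1, -2),  |v_rel|² = 5
v_rel×d = (1)·(-3) − (-2)·(-10) = -23
since m = R²·5 − (-23)²:  R² = (529 + -209) / 5 = 64
R = √64 = 8  ⇒  r_B = 8 − 7 = 1

rB=1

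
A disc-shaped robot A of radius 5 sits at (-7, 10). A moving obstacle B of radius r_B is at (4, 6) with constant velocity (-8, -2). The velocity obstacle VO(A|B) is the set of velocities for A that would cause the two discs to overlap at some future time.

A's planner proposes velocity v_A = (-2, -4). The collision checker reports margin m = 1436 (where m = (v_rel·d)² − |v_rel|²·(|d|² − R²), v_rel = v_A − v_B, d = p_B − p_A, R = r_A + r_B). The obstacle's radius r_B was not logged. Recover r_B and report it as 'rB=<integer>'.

m = 1436
d = (11, -4);  v_rel = (6, -2),  |v_rel|² = 40
v_rel×d = (6)·(-4) − (-2)·(11) = -2
since m = R²·40 − (-2)²:  R² = (4 + 1436) / 40 = 36
R = √36 = 6  ⇒  r_B = 6 − 5 = 1

rB=1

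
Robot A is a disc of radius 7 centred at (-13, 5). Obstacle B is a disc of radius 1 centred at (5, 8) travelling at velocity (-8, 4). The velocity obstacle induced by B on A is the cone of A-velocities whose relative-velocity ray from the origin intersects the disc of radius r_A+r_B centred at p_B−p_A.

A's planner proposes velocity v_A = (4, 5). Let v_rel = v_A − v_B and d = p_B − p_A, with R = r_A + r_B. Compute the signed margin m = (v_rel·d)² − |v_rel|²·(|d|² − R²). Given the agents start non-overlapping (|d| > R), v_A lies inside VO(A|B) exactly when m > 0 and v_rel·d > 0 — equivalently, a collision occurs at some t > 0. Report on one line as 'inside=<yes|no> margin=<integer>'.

d = (18, 3),  |d|² = 333;  R = 7+1 = 8,  c = 333−8² = 269
v_rel = (12, 1),  |v_rel|² = 145;  v_rel·d = (12)·(18) + (1)·(3) = 219
145·t² − 438·t + 269 = 0  ⇒  m = 219² − 145·269 = 8956
m = 8956 > 0,  v_rel·d = 219 > 0  ⇒  inside

inside=yes margin=8956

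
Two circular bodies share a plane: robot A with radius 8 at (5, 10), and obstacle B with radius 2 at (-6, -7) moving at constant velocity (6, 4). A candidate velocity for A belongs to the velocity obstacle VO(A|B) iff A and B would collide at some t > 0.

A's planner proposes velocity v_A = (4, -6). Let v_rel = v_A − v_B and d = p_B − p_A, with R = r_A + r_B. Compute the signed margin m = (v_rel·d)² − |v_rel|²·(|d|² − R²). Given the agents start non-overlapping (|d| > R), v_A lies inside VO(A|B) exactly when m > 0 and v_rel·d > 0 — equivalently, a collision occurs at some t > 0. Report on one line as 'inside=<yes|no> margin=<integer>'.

d = (-11, -17),  |d|² = 410;  R = 8+2 = 10,  c = 410−10² = 310
v_rel = (-2, -10),  |v_rel|² = 104;  v_rel·d = (-2)·(-11) + (-10)·(-17) = 192
104·t² − 384·t + 310 = 0  ⇒  m = 192² − 104·310 = 4624
m = 4624 > 0,  v_rel·d = 192 > 0  ⇒  inside

inside=yes margin=4624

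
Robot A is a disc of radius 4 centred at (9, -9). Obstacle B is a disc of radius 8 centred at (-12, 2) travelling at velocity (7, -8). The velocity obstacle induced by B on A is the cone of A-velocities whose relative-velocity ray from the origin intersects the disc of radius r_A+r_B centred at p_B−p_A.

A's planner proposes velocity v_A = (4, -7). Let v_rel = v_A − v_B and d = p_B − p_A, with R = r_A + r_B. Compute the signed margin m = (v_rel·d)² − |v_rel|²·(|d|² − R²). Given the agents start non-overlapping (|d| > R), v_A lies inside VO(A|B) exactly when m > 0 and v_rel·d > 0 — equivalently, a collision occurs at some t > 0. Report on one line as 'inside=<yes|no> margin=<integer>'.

d = (-21, 11),  |d|² = 562;  R = 4+8 = 12,  c = 562−12² = 418
v_rel = (-3, 1),  |v_rel|² = 10;  v_rel·d = (-3)·(-21) + (1)·(11) = 74
10·t² − 148·t + 418 = 0  ⇒  m = 74² − 10·418 = 1296
m = 1296 > 0,  v_rel·d = 74 > 0  ⇒  inside

inside=yes margin=1296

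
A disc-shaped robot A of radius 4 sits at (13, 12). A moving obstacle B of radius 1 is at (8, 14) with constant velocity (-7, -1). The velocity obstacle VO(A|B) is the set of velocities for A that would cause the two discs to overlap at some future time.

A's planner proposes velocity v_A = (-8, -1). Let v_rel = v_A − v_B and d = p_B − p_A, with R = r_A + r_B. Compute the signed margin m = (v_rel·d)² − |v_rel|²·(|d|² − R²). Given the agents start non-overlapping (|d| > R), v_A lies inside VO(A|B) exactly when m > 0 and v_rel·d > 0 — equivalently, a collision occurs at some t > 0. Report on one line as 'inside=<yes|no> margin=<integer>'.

d = (-5, 2),  |d|² = 29;  R = 4+1 = 5,  c = 29−5² = 4
v_rel = (-1, 0),  |v_rel|² = 1;  v_rel·d = (-1)·(-5) + (0)·(2) = 5
1·t² − 10·t + 4 = 0  ⇒  m = 5² − 1·4 = 21
m = 21 > 0,  v_rel·d = 5 > 0  ⇒  inside

inside=yes margin=21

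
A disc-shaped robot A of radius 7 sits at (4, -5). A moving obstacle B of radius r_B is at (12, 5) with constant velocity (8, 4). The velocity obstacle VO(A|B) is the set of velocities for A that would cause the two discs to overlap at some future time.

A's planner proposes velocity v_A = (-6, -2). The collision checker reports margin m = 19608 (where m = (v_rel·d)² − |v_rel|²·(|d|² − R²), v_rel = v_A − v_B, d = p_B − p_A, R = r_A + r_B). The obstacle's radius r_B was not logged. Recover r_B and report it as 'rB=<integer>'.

m = 19608
d = (8, 10);  v_rel = (-14, -6),  |v_rel|² = 232
v_rel×d = (-14)·(10) − (-6)·(8) = -92
since m = R²·232 − (-92)²:  R² = (8464 + 19608) / 232 = 121
R = √121 = 11  ⇒  r_B = 11 − 7 = 4

rB=4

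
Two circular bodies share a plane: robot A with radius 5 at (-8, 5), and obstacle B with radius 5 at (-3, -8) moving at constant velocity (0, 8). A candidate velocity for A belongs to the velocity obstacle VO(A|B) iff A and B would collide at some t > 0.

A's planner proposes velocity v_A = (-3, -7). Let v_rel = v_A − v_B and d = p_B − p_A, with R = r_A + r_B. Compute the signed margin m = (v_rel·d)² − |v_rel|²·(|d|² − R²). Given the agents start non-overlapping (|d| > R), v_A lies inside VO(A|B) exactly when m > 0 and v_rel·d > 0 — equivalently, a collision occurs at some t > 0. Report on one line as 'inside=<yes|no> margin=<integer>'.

d = (5, -13),  |d|² = 194;  R = 5+5 = 10,  c = 194−10² = 94
v_rel = (-3, -15),  |v_rel|² = 234;  v_rel·d = (-3)·(5) + (-15)·(-13) = 180
234·t² − 360·t + 94 = 0  ⇒  m = 180² − 234·94 = 10404
m = 10404 > 0,  v_rel·d = 180 > 0  ⇒  inside

inside=yes margin=10404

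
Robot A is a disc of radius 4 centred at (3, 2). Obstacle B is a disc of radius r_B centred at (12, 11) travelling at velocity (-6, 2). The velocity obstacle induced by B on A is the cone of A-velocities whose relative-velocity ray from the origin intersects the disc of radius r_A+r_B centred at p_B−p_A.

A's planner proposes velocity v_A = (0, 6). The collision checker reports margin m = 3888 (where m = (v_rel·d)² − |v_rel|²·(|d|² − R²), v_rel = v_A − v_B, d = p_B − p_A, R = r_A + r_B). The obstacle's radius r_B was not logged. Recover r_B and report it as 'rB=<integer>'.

m = 3888
d = (9, 9);  v_rel = (6, 4),  |v_rel|² = 52
v_rel×d = (6)·(9) − (4)·(9) = 18
since m = R²·52 − 18²:  R² = (324 + 3888) / 52 = 81
R = √81 = 9  ⇒  r_B = 9 − 4 = 5

rB=5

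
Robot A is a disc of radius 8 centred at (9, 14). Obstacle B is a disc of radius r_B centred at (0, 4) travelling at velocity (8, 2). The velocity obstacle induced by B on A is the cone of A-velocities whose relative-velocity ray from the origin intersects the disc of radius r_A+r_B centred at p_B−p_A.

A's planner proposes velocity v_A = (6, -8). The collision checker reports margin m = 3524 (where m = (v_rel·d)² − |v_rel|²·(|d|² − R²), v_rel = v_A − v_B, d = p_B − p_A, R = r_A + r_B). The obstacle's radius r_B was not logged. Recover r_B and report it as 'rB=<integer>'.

m = 3524
d = (-9, -10);  v_rel = (-2, -10),  |v_rel|² = 104
v_rel×d = (-2)·(-10) − (-10)·(-9) = -70
since m = R²·104 − (-70)²:  R² = (4900 + 3524) / 104 = 81
R = √81 = 9  ⇒  r_B = 9 − 8 = 1

rB=1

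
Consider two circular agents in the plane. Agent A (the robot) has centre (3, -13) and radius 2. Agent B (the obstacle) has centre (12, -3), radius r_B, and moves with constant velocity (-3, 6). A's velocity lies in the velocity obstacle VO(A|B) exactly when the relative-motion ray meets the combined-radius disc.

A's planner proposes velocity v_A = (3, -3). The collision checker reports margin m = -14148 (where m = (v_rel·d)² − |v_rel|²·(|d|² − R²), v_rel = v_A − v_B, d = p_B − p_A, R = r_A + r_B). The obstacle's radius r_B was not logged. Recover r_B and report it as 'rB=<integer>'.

m = -14148
d = (9, 10);  v_rel = (6, -9),  |v_rel|² = 117
v_rel×d = (6)·(10) − (-9)·(9) = 141
since m = R²·117 − 141²:  R² = (19881 + -14148) / 117 = 49
R = √49 = 7  ⇒  r_B = 7 − 2 = 5

rB=5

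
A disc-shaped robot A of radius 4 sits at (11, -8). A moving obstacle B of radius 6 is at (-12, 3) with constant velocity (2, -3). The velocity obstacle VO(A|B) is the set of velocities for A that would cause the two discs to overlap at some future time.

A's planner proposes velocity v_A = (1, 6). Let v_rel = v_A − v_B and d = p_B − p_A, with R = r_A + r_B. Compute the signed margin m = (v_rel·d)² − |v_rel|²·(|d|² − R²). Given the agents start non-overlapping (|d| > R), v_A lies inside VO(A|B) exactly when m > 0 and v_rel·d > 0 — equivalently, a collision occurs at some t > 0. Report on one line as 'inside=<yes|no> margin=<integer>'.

d = (-23, 11),  |d|² = 650;  R = 4+6 = 10,  c = 650−10² = 550
v_rel = (-1, 9),  |v_rel|² = 82;  v_rel·d = (-1)·(-23) + (9)·(11) = 122
82·t² − 244·t + 550 = 0  ⇒  m = 122² − 82·550 = -30216
m = -30216 < 0,  v_rel·d = 122 > 0  ⇒  outside

inside=no margin=-30216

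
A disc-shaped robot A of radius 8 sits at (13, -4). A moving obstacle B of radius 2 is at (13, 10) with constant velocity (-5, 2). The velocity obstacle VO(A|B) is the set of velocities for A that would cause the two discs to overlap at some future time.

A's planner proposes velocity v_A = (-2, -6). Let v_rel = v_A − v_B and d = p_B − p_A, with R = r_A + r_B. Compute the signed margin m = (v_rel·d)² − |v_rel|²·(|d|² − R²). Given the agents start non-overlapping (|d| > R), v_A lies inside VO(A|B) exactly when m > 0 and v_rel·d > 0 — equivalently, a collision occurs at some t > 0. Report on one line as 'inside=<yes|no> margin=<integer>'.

d = (0, 14),  |d|² = 196;  R = 8+2 = 10,  c = 196−10² = 96
v_rel = (3, -8),  |v_rel|² = 73;  v_rel·d = (3)·(0) + (-8)·(14) = -112
73·t² + 224·t + 96 = 0  ⇒  m = (-112)² − 73·96 = 5536
m = 5536 > 0,  v_rel·d = -112 < 0  ⇒  outside

inside=no margin=5536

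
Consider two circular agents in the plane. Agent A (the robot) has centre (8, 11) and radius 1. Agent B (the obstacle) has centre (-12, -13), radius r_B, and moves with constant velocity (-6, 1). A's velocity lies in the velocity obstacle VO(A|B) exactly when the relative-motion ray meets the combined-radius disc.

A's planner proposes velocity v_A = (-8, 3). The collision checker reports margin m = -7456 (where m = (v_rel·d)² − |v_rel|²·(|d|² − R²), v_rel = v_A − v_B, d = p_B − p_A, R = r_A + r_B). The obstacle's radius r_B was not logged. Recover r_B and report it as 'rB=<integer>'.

m = -7456
d = (-20, -24);  v_rel = (-2, 2),  |v_rel|² = 8
v_rel×d = (-2)·(-24) − (2)·(-20) = 88
since m = R²·8 − 88²:  R² = (7744 + -7456) / 8 = 36
R = √36 = 6  ⇒  r_B = 6 − 1 = 5

rB=5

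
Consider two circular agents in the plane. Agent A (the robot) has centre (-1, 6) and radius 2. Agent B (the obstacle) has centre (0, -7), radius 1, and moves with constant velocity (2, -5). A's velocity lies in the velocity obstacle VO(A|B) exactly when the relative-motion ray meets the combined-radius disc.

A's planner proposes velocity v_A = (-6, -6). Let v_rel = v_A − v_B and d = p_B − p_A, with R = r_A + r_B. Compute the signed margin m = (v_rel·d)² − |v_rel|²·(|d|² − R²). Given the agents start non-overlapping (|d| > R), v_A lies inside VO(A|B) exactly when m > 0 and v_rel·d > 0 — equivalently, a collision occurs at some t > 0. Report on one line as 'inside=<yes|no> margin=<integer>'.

d = (1, -13),  |d|² = 170;  R = 2+1 = 3,  c = 170−3² = 161
v_rel = (-8, -1),  |v_rel|² = 65;  v_rel·d = (-8)·(1) + (-1)·(-13) = 5
65·t² − 10·t + 161 = 0  ⇒  m = 5² − 65·161 = -10440
m = -10440 < 0,  v_rel·d = 5 > 0  ⇒  outside

inside=no margin=-10440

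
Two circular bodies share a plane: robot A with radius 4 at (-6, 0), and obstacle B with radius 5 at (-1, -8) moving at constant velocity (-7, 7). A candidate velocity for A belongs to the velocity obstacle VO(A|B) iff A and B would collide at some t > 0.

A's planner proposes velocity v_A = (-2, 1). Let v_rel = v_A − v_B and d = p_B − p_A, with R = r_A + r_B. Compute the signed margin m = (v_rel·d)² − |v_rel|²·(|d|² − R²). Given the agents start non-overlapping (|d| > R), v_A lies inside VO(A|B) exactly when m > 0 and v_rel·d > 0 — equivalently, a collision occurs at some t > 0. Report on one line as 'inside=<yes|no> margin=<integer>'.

d = (5, -8),  |d|² = 89;  R = 4+5 = 9,  c = 89−9² = 8
v_rel = (5, -6),  |v_rel|² = 61;  v_rel·d = (5)·(5) + (-6)·(-8) = 73
61·t² − 146·t + 8 = 0  ⇒  m = 73² − 61·8 = 4841
m = 4841 > 0,  v_rel·d = 73 > 0  ⇒  inside

inside=yes margin=4841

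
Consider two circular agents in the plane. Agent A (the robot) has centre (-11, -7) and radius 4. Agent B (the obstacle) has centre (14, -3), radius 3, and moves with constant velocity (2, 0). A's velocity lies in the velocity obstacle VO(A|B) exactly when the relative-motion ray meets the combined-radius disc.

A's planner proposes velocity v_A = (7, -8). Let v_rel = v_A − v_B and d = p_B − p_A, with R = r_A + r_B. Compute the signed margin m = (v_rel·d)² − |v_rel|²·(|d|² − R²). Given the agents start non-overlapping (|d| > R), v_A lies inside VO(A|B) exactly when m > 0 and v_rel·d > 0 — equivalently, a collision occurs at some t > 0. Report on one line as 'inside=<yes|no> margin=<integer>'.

d = (25, 4),  |d|² = 641;  R = 4+3 = 7,  c = 641−7² = 592
v_rel = (5, -8),  |v_rel|² = 89;  v_rel·d = (5)·(25) + (-8)·(4) = 93
89·t² − 186·t + 592 = 0  ⇒  m = 93² − 89·592 = -44039
m = -44039 < 0,  v_rel·d = 93 > 0  ⇒  outside

inside=no margin=-44039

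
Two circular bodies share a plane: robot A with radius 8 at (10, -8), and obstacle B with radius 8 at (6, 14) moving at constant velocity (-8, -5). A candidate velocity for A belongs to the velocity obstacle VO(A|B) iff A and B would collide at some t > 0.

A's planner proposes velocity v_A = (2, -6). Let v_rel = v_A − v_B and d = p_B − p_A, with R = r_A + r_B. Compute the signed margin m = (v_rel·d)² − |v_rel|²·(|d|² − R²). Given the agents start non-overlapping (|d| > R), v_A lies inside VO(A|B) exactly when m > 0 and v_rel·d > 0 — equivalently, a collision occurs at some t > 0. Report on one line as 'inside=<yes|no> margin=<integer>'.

d = (-4, 22),  |d|² = 500;  R = 8+8 = 16,  c = 500−16² = 244
v_rel = (10, -1),  |v_rel|² = 101;  v_rel·d = (10)·(-4) + (-1)·(22) = -62
101·t² + 124·t + 244 = 0  ⇒  m = (-62)² − 101·244 = -20800
m = -20800 < 0,  v_rel·d = -62 < 0  ⇒  outside

inside=no margin=-20800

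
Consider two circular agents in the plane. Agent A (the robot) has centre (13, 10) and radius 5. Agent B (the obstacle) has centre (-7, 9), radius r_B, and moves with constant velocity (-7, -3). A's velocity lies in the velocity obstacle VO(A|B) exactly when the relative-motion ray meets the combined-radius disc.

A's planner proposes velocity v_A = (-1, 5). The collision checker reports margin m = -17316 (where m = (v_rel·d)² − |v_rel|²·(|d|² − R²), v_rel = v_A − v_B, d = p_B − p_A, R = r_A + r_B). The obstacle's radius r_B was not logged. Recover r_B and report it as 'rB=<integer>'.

m = -17316
d = (-20, -1);  v_rel = (6, 8),  |v_rel|² = 100
v_rel×d = (6)·(-1) − (8)·(-20) = 154
since m = R²·100 − 154²:  R² = (23716 + -17316) / 100 = 64
R = √64 = 8  ⇒  r_B = 8 − 5 = 3

rB=3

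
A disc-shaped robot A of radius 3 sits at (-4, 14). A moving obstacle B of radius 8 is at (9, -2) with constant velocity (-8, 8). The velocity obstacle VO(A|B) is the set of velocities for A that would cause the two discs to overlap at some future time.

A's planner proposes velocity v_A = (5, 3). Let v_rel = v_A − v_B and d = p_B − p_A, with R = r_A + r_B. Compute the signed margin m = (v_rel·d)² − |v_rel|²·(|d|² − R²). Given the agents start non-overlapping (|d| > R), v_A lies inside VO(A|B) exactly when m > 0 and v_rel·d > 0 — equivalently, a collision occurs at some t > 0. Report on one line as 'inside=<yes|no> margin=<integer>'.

d = (13, -16),  |d|² = 425;  R = 3+8 = 11,  c = 425−11² = 304
v_rel = (13, -5),  |v_rel|² = 194;  v_rel·d = (13)·(13) + (-5)·(-16) = 249
194·t² − 498·t + 304 = 0  ⇒  m = 249² − 194·304 = 3025
m = 3025 > 0,  v_rel·d = 249 > 0  ⇒  inside

inside=yes margin=3025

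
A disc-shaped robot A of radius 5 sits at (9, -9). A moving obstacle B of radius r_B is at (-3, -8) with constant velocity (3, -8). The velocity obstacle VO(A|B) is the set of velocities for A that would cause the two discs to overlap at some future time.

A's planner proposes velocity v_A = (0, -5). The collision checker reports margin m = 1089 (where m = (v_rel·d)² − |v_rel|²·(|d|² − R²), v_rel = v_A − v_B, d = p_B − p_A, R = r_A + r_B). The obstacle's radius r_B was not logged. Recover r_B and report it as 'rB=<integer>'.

m = 1089
d = (-12, 1);  v_rel = (-3, 3),  |v_rel|² = 18
v_rel×d = (-3)·(1) − (3)·(-12) = 33
since m = R²·18 − 33²:  R² = (1089 + 1089) / 18 = 121
R = √121 = 11  ⇒  r_B = 11 − 5 = 6

rB=6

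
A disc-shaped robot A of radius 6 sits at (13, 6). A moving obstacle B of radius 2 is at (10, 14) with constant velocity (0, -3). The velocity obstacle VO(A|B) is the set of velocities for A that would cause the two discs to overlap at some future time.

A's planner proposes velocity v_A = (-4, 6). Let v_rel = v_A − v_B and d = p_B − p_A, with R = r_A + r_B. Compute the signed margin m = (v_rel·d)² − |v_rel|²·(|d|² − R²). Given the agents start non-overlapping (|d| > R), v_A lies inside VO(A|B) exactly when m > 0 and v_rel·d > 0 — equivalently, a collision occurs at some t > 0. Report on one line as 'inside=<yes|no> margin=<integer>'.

d = (-3, 8),  |d|² = 73;  R = 6+2 = 8,  c = 73−8² = 9
v_rel = (-4, 9),  |v_rel|² = 97;  v_rel·d = (-4)·(-3) + (9)·(8) = 84
97·t² − 168·t + 9 = 0  ⇒  m = 84² − 97·9 = 6183
m = 6183 > 0,  v_rel·d = 84 > 0  ⇒  inside

inside=yes margin=6183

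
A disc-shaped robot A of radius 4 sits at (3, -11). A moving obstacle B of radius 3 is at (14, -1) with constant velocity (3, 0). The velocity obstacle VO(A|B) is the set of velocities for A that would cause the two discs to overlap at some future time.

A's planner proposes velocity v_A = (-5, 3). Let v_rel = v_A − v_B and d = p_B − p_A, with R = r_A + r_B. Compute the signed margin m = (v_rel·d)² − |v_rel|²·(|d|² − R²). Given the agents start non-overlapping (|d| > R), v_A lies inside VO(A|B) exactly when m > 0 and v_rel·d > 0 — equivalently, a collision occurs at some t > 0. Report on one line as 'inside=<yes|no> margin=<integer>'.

d = (11, 10),  |d|² = 221;  R = 4+3 = 7,  c = 221−7² = 172
v_rel = (-8, 3),  |v_rel|² = 73;  v_rel·d = (-8)·(11) + (3)·(10) = -58
73·t² + 116·t + 172 = 0  ⇒  m = (-58)² − 73·172 = -9192
m = -9192 < 0,  v_rel·d = -58 < 0  ⇒  outside

inside=no margin=-9192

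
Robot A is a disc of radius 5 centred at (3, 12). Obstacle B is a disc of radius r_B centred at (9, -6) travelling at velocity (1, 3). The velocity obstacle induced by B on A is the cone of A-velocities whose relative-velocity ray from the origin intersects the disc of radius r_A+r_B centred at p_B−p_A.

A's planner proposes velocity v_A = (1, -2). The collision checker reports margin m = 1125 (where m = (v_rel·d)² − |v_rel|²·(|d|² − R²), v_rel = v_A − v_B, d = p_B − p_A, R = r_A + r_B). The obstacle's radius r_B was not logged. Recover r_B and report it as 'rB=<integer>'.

m = 1125
d = (6, -18);  v_rel = (0, -5),  |v_rel|² = 25
v_rel×d = (0)·(-18) − (-5)·(6) = 30
since m = R²·25 − 30²:  R² = (900 + 1125) / 25 = 81
R = √81 = 9  ⇒  r_B = 9 − 5 = 4

rB=4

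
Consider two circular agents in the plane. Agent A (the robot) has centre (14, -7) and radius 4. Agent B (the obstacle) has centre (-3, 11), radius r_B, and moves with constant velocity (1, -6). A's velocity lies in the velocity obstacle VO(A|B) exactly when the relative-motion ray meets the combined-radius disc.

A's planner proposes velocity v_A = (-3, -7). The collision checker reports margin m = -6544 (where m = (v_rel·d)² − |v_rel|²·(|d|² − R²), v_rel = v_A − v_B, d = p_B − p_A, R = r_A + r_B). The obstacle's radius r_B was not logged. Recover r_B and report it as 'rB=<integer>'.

m = -6544
d = (-17, 18);  v_rel = (-4, -1),  |v_rel|² = 17
v_rel×d = (-4)·(18) − (-1)·(-17) = -89
since m = R²·17 − (-89)²:  R² = (7921 + -6544) / 17 = 81
R = √81 = 9  ⇒  r_B = 9 − 4 = 5

rB=5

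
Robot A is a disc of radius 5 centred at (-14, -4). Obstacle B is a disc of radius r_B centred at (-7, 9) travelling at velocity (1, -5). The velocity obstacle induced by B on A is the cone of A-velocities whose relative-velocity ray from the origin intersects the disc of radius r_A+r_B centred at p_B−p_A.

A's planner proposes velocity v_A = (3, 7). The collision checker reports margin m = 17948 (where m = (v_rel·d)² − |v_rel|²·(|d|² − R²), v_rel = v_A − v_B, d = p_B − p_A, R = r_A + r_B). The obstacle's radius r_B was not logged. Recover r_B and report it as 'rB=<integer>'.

m = 17948
d = (7, 13);  v_rel = (2, 12),  |v_rel|² = 148
v_rel×d = (2)·(13) − (12)·(7) = -58
since m = R²·148 − (-58)²:  R² = (3364 + 17948) / 148 = 144
R = √144 = 12  ⇒  r_B = 12 − 5 = 7

rB=7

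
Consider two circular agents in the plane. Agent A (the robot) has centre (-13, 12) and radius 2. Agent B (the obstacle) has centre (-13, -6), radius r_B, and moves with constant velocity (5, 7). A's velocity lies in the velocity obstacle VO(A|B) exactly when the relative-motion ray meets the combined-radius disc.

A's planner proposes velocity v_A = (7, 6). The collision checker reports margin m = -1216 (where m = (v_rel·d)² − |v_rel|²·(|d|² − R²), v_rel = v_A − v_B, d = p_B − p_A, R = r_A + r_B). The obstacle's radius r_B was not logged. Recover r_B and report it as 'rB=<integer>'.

m = -1216
d = (0, -18);  v_rel = (2, -1),  |v_rel|² = 5
v_rel×d = (2)·(-18) − (-1)·(0) = -36
since m = R²·5 − (-36)²:  R² = (1296 + -1216) / 5 = 16
R = √16 = 4  ⇒  r_B = 4 − 2 = 2

rB=2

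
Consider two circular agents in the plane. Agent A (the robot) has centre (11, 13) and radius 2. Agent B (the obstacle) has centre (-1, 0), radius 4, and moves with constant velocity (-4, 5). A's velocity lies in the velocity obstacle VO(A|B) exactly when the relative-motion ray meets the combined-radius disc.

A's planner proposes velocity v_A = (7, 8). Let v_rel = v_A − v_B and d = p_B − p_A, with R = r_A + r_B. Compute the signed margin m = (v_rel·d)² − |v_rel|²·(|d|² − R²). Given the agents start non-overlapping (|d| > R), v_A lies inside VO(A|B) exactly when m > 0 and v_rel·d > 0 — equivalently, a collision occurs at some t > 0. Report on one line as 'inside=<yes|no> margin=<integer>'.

d = (-12, -13),  |d|² = 313;  R = 2+4 = 6,  c = 313−6² = 277
v_rel = (11, 3),  |v_rel|² = 130;  v_rel·d = (11)·(-12) + (3)·(-13) = -171
130·t² + 342·t + 277 = 0  ⇒  m = (-171)² − 130·277 = -6769
m = -6769 < 0,  v_rel·d = -171 < 0  ⇒  outside

inside=no margin=-6769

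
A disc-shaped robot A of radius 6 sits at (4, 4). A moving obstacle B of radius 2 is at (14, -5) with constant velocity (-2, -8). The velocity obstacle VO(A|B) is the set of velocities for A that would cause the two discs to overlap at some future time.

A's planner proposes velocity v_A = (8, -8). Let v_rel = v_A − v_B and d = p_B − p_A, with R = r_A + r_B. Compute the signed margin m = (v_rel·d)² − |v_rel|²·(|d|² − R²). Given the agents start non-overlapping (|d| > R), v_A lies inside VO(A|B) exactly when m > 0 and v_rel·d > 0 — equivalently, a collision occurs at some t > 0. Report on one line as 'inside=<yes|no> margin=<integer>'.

d = (10, -9),  |d|² = 181;  R = 6+2 = 8,  c = 181−8² = 117
v_rel = (10, 0),  |v_rel|² = 100;  v_rel·d = (10)·(10) + (0)·(-9) = 100
100·t² − 200·t + 117 = 0  ⇒  m = 100² − 100·117 = -1700
m = -1700 < 0,  v_rel·d = 100 > 0  ⇒  outside

inside=no margin=-1700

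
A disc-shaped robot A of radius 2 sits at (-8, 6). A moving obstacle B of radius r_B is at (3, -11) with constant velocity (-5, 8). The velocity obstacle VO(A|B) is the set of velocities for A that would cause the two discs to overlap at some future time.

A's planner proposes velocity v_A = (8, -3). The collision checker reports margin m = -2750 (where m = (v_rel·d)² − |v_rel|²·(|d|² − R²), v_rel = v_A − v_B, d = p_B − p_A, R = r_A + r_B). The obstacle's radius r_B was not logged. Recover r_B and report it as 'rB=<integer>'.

m = -2750
d = (11, -17);  v_rel = (13, -11),  |v_rel|² = 290
v_rel×d = (13)·(-17) − (-11)·(11) = -100
since m = R²·290 − (-100)²:  R² = (10000 + -2750) / 290 = 25
R = √25 = 5  ⇒  r_B = 5 − 2 = 3

rB=3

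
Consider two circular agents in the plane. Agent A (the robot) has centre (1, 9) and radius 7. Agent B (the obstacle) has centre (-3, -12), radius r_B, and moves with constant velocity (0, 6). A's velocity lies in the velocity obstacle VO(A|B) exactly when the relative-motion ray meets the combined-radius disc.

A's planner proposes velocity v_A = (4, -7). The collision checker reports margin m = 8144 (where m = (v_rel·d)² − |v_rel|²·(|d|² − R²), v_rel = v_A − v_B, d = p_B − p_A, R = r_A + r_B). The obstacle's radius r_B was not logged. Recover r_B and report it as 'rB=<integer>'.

m = 8144
d = (-4, -21);  v_rel = (4, -13),  |v_rel|² = 185
v_rel×d = (4)·(-21) − (-13)·(-4) = -136
since m = R²·185 − (-136)²:  R² = (18496 + 8144) / 185 = 144
R = √144 = 12  ⇒  r_B = 12 − 7 = 5

rB=5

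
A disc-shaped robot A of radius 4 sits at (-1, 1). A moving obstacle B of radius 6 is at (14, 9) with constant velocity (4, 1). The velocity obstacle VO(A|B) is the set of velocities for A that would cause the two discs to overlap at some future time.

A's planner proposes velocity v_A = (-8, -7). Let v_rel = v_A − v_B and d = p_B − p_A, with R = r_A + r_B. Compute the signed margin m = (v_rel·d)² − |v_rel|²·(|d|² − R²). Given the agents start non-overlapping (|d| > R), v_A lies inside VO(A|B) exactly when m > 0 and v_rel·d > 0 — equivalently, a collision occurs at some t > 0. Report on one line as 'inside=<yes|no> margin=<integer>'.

d = (15, 8),  |d|² = 289;  R = 4+6 = 10,  c = 289−10² = 189
v_rel = (-12, -8),  |v_rel|² = 208;  v_rel·d = (-12)·(15) + (-8)·(8) = -244
208·t² + 488·t + 189 = 0  ⇒  m = (-244)² − 208·189 = 20224
m = 20224 > 0,  v_rel·d = -244 < 0  ⇒  outside

inside=no margin=20224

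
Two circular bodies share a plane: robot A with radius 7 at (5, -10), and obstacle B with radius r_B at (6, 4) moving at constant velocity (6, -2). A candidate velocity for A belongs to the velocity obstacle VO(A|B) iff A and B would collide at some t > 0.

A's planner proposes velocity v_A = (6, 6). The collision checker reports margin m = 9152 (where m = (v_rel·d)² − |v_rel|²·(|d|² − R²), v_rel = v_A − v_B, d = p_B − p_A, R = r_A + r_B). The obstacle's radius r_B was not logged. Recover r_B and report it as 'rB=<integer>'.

m = 9152
d = (1, 14);  v_rel = (0, 8),  |v_rel|² = 64
v_rel×d = (0)·(14) − (8)·(1) = -8
since m = R²·64 − (-8)²:  R² = (64 + 9152) / 64 = 144
R = √144 = 12  ⇒  r_B = 12 − 7 = 5

rB=5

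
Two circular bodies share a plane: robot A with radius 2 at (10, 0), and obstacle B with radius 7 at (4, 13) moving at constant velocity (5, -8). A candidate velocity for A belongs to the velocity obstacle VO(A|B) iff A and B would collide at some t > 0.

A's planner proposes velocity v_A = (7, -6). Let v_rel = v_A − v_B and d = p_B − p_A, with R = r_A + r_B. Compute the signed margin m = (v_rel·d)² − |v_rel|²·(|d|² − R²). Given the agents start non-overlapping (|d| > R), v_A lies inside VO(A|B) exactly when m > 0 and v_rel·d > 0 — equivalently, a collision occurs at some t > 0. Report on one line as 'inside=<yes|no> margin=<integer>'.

d = (-6, 13),  |d|² = 205;  R = 2+7 = 9,  c = 205−9² = 124
v_rel = (2, 2),  |v_rel|² = 8;  v_rel·d = (2)·(-6) + (2)·(13) = 14
8·t² − 28·t + 124 = 0  ⇒  m = 14² − 8·124 = -796
m = -796 < 0,  v_rel·d = 14 > 0  ⇒  outside

inside=no margin=-796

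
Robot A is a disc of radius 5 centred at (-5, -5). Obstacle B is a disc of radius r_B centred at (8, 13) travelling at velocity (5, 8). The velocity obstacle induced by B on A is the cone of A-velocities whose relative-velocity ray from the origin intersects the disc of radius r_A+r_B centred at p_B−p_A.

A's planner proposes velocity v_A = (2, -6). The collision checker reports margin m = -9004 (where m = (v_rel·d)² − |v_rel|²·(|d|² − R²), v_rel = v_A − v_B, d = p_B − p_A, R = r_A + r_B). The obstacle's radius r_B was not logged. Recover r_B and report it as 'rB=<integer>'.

m = -9004
d = (13, 18);  v_rel = (-3, -14),  |v_rel|² = 205
v_rel×d = (-3)·(18) − (-14)·(13) = 128
since m = R²·205 − 128²:  R² = (16384 + -9004) / 205 = 36
R = √36 = 6  ⇒  r_B = 6 − 5 = 1

rB=1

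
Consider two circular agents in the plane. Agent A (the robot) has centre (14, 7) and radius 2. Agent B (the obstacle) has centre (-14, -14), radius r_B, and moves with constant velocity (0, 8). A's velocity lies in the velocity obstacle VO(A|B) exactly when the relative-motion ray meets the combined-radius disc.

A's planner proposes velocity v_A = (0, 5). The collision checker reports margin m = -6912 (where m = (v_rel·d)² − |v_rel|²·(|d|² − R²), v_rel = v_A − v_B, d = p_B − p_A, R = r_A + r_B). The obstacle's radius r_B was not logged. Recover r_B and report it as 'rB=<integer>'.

m = -6912
d = (-28, -21);  v_rel = (0, -3),  |v_rel|² = 9
v_rel×d = (0)·(-21) − (-3)·(-28) = -84
since m = R²·9 − (-84)²:  R² = (7056 + -6912) / 9 = 16
R = √16 = 4  ⇒  r_B = 4 − 2 = 2

rB=2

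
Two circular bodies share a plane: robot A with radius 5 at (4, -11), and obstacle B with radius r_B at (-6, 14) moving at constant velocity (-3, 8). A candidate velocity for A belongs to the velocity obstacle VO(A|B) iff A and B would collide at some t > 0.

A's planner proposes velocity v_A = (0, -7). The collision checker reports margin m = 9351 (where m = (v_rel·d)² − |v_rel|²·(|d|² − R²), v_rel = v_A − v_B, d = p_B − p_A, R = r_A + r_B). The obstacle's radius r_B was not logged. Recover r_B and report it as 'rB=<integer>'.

m = 9351
d = (-10, 25);  v_rel = (3, -15),  |v_rel|² = 234
v_rel×d = (3)·(25) − (-15)·(-10) = -75
since m = R²·234 − (-75)²:  R² = (5625 + 9351) / 234 = 64
R = √64 = 8  ⇒  r_B = 8 − 5 = 3

rB=3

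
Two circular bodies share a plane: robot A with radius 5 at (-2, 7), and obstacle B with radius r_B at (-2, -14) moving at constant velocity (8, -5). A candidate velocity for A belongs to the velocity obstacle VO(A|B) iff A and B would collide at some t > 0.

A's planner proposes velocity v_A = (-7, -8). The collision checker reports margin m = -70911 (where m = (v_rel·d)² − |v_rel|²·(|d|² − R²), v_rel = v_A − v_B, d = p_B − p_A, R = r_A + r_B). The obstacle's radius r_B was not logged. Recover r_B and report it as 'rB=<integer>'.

m = -70911
d = (0, -21);  v_rel = (-15, -3),  |v_rel|² = 234
v_rel×d = (-15)·(-21) − (-3)·(0) = 315
since m = R²·234 − 315²:  R² = (99225 + -70911) / 234 = 121
R = √121 = 11  ⇒  r_B = 11 − 5 = 6

rB=6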